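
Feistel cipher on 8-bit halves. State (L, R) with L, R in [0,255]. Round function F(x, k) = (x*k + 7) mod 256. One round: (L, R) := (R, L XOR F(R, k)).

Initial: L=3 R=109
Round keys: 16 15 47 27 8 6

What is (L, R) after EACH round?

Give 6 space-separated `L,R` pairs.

Round 1 (k=16): L=109 R=212
Round 2 (k=15): L=212 R=30
Round 3 (k=47): L=30 R=93
Round 4 (k=27): L=93 R=200
Round 5 (k=8): L=200 R=26
Round 6 (k=6): L=26 R=107

Answer: 109,212 212,30 30,93 93,200 200,26 26,107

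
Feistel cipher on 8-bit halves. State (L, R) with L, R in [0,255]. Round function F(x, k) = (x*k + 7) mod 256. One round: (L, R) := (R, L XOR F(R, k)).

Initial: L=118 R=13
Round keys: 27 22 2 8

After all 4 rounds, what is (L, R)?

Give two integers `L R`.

Answer: 203 53

Derivation:
Round 1 (k=27): L=13 R=16
Round 2 (k=22): L=16 R=106
Round 3 (k=2): L=106 R=203
Round 4 (k=8): L=203 R=53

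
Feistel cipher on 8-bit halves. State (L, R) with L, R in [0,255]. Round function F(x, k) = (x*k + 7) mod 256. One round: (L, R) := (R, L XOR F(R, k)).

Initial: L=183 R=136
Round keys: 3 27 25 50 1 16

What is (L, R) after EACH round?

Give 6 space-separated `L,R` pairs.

Answer: 136,40 40,183 183,206 206,244 244,53 53,163

Derivation:
Round 1 (k=3): L=136 R=40
Round 2 (k=27): L=40 R=183
Round 3 (k=25): L=183 R=206
Round 4 (k=50): L=206 R=244
Round 5 (k=1): L=244 R=53
Round 6 (k=16): L=53 R=163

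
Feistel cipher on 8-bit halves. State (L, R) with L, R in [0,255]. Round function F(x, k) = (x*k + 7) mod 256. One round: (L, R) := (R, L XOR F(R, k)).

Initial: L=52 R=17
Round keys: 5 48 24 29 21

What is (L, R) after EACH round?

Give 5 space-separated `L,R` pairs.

Answer: 17,104 104,150 150,127 127,252 252,204

Derivation:
Round 1 (k=5): L=17 R=104
Round 2 (k=48): L=104 R=150
Round 3 (k=24): L=150 R=127
Round 4 (k=29): L=127 R=252
Round 5 (k=21): L=252 R=204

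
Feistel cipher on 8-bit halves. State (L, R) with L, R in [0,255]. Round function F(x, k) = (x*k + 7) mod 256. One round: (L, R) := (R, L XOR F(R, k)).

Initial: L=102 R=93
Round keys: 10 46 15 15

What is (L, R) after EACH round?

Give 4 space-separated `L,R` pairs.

Round 1 (k=10): L=93 R=207
Round 2 (k=46): L=207 R=100
Round 3 (k=15): L=100 R=44
Round 4 (k=15): L=44 R=255

Answer: 93,207 207,100 100,44 44,255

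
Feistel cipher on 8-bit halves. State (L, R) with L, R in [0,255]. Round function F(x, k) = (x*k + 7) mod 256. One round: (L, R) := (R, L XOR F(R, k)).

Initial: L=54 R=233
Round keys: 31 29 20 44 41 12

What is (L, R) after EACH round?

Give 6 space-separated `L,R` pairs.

Answer: 233,8 8,6 6,119 119,125 125,123 123,182

Derivation:
Round 1 (k=31): L=233 R=8
Round 2 (k=29): L=8 R=6
Round 3 (k=20): L=6 R=119
Round 4 (k=44): L=119 R=125
Round 5 (k=41): L=125 R=123
Round 6 (k=12): L=123 R=182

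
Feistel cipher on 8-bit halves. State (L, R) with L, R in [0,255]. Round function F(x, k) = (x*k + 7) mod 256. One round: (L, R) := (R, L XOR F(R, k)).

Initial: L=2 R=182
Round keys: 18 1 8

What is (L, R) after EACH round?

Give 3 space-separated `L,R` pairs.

Round 1 (k=18): L=182 R=209
Round 2 (k=1): L=209 R=110
Round 3 (k=8): L=110 R=166

Answer: 182,209 209,110 110,166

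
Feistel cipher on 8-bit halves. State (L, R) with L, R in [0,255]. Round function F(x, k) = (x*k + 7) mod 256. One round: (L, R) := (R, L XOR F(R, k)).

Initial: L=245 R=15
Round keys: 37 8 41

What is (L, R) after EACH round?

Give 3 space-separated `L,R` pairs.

Answer: 15,199 199,48 48,112

Derivation:
Round 1 (k=37): L=15 R=199
Round 2 (k=8): L=199 R=48
Round 3 (k=41): L=48 R=112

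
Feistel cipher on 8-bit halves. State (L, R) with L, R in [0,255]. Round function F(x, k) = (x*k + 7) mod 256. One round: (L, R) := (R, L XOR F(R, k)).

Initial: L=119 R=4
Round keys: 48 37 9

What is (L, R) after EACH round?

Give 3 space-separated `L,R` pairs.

Answer: 4,176 176,115 115,162

Derivation:
Round 1 (k=48): L=4 R=176
Round 2 (k=37): L=176 R=115
Round 3 (k=9): L=115 R=162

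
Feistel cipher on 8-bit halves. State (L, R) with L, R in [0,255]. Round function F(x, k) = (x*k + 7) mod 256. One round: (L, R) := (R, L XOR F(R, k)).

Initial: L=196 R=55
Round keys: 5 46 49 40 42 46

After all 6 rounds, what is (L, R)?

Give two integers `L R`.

Round 1 (k=5): L=55 R=222
Round 2 (k=46): L=222 R=220
Round 3 (k=49): L=220 R=253
Round 4 (k=40): L=253 R=83
Round 5 (k=42): L=83 R=88
Round 6 (k=46): L=88 R=132

Answer: 88 132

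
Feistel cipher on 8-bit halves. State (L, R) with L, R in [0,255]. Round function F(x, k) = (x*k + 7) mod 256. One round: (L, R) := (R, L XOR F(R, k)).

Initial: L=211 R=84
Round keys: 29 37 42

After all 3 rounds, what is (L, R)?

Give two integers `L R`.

Answer: 235 205

Derivation:
Round 1 (k=29): L=84 R=88
Round 2 (k=37): L=88 R=235
Round 3 (k=42): L=235 R=205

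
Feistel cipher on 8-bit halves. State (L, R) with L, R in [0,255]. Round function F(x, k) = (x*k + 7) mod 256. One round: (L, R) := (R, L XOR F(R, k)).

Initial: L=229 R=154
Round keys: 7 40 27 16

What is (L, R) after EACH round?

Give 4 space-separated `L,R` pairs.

Round 1 (k=7): L=154 R=216
Round 2 (k=40): L=216 R=93
Round 3 (k=27): L=93 R=14
Round 4 (k=16): L=14 R=186

Answer: 154,216 216,93 93,14 14,186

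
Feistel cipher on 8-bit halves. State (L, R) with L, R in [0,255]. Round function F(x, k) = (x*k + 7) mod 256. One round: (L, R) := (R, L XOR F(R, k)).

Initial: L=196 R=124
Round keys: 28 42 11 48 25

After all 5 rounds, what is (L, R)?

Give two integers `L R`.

Answer: 110 204

Derivation:
Round 1 (k=28): L=124 R=83
Round 2 (k=42): L=83 R=217
Round 3 (k=11): L=217 R=9
Round 4 (k=48): L=9 R=110
Round 5 (k=25): L=110 R=204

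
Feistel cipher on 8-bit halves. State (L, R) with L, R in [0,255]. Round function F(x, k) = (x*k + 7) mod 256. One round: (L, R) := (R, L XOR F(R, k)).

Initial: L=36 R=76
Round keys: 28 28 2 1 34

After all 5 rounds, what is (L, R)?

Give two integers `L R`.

Answer: 26 189

Derivation:
Round 1 (k=28): L=76 R=115
Round 2 (k=28): L=115 R=215
Round 3 (k=2): L=215 R=198
Round 4 (k=1): L=198 R=26
Round 5 (k=34): L=26 R=189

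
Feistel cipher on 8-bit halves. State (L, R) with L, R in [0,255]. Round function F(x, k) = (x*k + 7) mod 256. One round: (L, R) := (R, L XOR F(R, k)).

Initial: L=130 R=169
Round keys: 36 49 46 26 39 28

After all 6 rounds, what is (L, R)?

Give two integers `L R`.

Answer: 141 165

Derivation:
Round 1 (k=36): L=169 R=73
Round 2 (k=49): L=73 R=169
Round 3 (k=46): L=169 R=44
Round 4 (k=26): L=44 R=214
Round 5 (k=39): L=214 R=141
Round 6 (k=28): L=141 R=165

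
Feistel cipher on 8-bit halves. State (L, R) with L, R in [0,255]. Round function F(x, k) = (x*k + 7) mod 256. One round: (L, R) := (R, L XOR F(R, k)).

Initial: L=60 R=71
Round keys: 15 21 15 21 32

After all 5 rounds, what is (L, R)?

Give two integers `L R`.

Round 1 (k=15): L=71 R=12
Round 2 (k=21): L=12 R=68
Round 3 (k=15): L=68 R=15
Round 4 (k=21): L=15 R=6
Round 5 (k=32): L=6 R=200

Answer: 6 200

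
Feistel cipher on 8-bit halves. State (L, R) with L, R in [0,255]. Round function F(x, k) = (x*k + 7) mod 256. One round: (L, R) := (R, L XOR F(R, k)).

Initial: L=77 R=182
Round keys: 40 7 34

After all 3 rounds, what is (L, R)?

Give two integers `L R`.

Answer: 43 135

Derivation:
Round 1 (k=40): L=182 R=58
Round 2 (k=7): L=58 R=43
Round 3 (k=34): L=43 R=135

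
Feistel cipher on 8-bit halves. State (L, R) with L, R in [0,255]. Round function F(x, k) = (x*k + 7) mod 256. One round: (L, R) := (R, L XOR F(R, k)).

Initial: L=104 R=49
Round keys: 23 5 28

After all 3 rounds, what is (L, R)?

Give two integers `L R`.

Round 1 (k=23): L=49 R=6
Round 2 (k=5): L=6 R=20
Round 3 (k=28): L=20 R=49

Answer: 20 49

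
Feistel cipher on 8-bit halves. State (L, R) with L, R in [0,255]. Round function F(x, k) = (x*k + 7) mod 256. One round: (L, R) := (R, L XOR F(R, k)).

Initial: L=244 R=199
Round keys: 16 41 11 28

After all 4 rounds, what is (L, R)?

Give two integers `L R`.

Answer: 253 118

Derivation:
Round 1 (k=16): L=199 R=131
Round 2 (k=41): L=131 R=197
Round 3 (k=11): L=197 R=253
Round 4 (k=28): L=253 R=118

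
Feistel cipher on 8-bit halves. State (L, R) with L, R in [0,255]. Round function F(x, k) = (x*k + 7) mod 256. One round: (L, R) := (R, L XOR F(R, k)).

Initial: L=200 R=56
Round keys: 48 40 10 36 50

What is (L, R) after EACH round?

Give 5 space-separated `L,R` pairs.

Answer: 56,79 79,103 103,66 66,40 40,149

Derivation:
Round 1 (k=48): L=56 R=79
Round 2 (k=40): L=79 R=103
Round 3 (k=10): L=103 R=66
Round 4 (k=36): L=66 R=40
Round 5 (k=50): L=40 R=149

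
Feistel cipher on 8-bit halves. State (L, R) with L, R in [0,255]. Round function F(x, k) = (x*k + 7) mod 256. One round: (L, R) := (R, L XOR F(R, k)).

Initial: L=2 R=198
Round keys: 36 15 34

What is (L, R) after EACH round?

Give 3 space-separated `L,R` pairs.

Answer: 198,221 221,60 60,34

Derivation:
Round 1 (k=36): L=198 R=221
Round 2 (k=15): L=221 R=60
Round 3 (k=34): L=60 R=34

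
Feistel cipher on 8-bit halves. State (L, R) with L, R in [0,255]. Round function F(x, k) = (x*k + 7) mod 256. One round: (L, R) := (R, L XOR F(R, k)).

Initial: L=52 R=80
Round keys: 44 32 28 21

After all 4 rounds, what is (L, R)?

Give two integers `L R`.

Round 1 (k=44): L=80 R=243
Round 2 (k=32): L=243 R=55
Round 3 (k=28): L=55 R=248
Round 4 (k=21): L=248 R=104

Answer: 248 104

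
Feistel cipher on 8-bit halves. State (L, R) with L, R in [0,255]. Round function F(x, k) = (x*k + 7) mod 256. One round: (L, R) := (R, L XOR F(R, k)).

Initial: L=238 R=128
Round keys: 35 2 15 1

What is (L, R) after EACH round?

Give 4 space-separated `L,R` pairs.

Answer: 128,105 105,89 89,87 87,7

Derivation:
Round 1 (k=35): L=128 R=105
Round 2 (k=2): L=105 R=89
Round 3 (k=15): L=89 R=87
Round 4 (k=1): L=87 R=7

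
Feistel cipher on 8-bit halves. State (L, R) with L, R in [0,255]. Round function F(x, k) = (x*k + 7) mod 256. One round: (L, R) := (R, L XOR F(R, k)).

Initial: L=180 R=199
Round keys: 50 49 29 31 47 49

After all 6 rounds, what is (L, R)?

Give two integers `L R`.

Answer: 15 21

Derivation:
Round 1 (k=50): L=199 R=81
Round 2 (k=49): L=81 R=79
Round 3 (k=29): L=79 R=171
Round 4 (k=31): L=171 R=243
Round 5 (k=47): L=243 R=15
Round 6 (k=49): L=15 R=21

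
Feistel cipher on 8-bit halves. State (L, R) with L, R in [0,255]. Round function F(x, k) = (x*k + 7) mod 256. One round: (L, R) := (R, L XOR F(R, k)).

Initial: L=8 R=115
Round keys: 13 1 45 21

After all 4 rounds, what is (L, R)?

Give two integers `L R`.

Answer: 75 128

Derivation:
Round 1 (k=13): L=115 R=214
Round 2 (k=1): L=214 R=174
Round 3 (k=45): L=174 R=75
Round 4 (k=21): L=75 R=128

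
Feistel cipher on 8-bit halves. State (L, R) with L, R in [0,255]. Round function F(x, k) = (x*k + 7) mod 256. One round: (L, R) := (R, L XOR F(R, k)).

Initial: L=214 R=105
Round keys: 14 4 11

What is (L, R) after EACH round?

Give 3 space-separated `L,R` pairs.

Round 1 (k=14): L=105 R=19
Round 2 (k=4): L=19 R=58
Round 3 (k=11): L=58 R=150

Answer: 105,19 19,58 58,150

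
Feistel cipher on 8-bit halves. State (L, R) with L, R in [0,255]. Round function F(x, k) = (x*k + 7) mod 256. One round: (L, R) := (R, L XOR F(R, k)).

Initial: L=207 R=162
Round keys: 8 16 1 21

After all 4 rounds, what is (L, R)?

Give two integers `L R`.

Round 1 (k=8): L=162 R=216
Round 2 (k=16): L=216 R=37
Round 3 (k=1): L=37 R=244
Round 4 (k=21): L=244 R=46

Answer: 244 46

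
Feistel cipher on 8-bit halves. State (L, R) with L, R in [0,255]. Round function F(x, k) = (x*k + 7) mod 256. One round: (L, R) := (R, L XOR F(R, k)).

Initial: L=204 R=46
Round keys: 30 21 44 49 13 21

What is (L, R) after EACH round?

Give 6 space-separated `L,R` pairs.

Answer: 46,167 167,148 148,208 208,67 67,190 190,222

Derivation:
Round 1 (k=30): L=46 R=167
Round 2 (k=21): L=167 R=148
Round 3 (k=44): L=148 R=208
Round 4 (k=49): L=208 R=67
Round 5 (k=13): L=67 R=190
Round 6 (k=21): L=190 R=222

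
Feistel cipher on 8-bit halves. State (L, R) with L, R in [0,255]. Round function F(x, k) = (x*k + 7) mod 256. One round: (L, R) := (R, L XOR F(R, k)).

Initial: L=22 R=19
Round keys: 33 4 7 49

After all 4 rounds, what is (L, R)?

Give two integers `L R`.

Round 1 (k=33): L=19 R=108
Round 2 (k=4): L=108 R=164
Round 3 (k=7): L=164 R=239
Round 4 (k=49): L=239 R=98

Answer: 239 98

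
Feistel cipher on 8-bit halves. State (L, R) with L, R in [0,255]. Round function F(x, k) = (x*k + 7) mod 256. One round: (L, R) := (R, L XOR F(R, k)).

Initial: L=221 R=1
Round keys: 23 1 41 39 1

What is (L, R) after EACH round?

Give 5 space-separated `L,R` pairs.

Answer: 1,195 195,203 203,73 73,237 237,189

Derivation:
Round 1 (k=23): L=1 R=195
Round 2 (k=1): L=195 R=203
Round 3 (k=41): L=203 R=73
Round 4 (k=39): L=73 R=237
Round 5 (k=1): L=237 R=189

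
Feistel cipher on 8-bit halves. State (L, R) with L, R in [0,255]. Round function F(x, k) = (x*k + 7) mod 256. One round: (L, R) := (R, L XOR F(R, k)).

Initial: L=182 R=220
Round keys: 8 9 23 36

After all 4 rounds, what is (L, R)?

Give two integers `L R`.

Answer: 58 19

Derivation:
Round 1 (k=8): L=220 R=81
Round 2 (k=9): L=81 R=60
Round 3 (k=23): L=60 R=58
Round 4 (k=36): L=58 R=19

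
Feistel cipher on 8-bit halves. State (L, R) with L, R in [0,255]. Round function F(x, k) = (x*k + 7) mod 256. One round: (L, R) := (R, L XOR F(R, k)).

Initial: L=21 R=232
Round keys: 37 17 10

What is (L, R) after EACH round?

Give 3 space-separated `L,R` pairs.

Round 1 (k=37): L=232 R=154
Round 2 (k=17): L=154 R=169
Round 3 (k=10): L=169 R=59

Answer: 232,154 154,169 169,59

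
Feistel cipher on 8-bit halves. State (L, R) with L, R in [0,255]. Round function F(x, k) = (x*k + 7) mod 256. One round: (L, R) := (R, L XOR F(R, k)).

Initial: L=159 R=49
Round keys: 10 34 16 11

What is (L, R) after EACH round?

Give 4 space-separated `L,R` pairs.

Answer: 49,110 110,146 146,73 73,184

Derivation:
Round 1 (k=10): L=49 R=110
Round 2 (k=34): L=110 R=146
Round 3 (k=16): L=146 R=73
Round 4 (k=11): L=73 R=184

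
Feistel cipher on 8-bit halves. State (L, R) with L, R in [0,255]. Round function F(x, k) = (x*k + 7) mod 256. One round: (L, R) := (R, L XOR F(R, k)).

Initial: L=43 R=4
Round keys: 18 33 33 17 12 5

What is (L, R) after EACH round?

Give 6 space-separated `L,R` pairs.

Round 1 (k=18): L=4 R=100
Round 2 (k=33): L=100 R=239
Round 3 (k=33): L=239 R=178
Round 4 (k=17): L=178 R=54
Round 5 (k=12): L=54 R=61
Round 6 (k=5): L=61 R=14

Answer: 4,100 100,239 239,178 178,54 54,61 61,14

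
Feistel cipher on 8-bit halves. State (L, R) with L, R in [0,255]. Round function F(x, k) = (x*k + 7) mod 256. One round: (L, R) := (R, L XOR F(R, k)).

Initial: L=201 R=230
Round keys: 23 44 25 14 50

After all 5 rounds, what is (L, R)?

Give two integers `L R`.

Answer: 22 75

Derivation:
Round 1 (k=23): L=230 R=120
Round 2 (k=44): L=120 R=65
Round 3 (k=25): L=65 R=24
Round 4 (k=14): L=24 R=22
Round 5 (k=50): L=22 R=75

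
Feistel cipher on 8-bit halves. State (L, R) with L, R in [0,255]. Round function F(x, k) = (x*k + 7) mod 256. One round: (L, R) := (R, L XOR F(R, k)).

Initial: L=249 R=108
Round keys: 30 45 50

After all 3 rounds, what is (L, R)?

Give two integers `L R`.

Answer: 73 31

Derivation:
Round 1 (k=30): L=108 R=86
Round 2 (k=45): L=86 R=73
Round 3 (k=50): L=73 R=31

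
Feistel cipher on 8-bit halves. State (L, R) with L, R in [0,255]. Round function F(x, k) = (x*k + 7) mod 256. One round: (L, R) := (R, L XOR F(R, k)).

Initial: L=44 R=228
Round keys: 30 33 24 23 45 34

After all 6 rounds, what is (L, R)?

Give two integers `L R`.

Answer: 132 178

Derivation:
Round 1 (k=30): L=228 R=147
Round 2 (k=33): L=147 R=30
Round 3 (k=24): L=30 R=68
Round 4 (k=23): L=68 R=61
Round 5 (k=45): L=61 R=132
Round 6 (k=34): L=132 R=178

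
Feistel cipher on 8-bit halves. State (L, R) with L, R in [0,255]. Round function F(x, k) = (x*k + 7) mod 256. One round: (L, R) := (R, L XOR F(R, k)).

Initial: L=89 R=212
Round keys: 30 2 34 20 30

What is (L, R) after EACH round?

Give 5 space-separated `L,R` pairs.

Round 1 (k=30): L=212 R=134
Round 2 (k=2): L=134 R=199
Round 3 (k=34): L=199 R=243
Round 4 (k=20): L=243 R=196
Round 5 (k=30): L=196 R=12

Answer: 212,134 134,199 199,243 243,196 196,12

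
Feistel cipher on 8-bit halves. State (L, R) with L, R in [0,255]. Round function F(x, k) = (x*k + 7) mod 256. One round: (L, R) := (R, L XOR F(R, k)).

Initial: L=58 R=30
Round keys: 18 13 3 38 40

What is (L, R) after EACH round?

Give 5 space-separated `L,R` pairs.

Round 1 (k=18): L=30 R=25
Round 2 (k=13): L=25 R=82
Round 3 (k=3): L=82 R=228
Round 4 (k=38): L=228 R=141
Round 5 (k=40): L=141 R=235

Answer: 30,25 25,82 82,228 228,141 141,235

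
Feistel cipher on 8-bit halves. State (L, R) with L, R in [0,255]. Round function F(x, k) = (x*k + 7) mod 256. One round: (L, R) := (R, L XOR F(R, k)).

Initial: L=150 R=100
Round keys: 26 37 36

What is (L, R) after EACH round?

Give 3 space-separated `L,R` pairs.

Answer: 100,185 185,160 160,62

Derivation:
Round 1 (k=26): L=100 R=185
Round 2 (k=37): L=185 R=160
Round 3 (k=36): L=160 R=62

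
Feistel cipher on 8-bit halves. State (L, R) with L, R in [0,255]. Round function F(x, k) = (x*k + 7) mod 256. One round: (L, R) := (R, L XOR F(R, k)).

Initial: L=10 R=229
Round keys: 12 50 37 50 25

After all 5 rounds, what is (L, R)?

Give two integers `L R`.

Round 1 (k=12): L=229 R=201
Round 2 (k=50): L=201 R=172
Round 3 (k=37): L=172 R=42
Round 4 (k=50): L=42 R=151
Round 5 (k=25): L=151 R=236

Answer: 151 236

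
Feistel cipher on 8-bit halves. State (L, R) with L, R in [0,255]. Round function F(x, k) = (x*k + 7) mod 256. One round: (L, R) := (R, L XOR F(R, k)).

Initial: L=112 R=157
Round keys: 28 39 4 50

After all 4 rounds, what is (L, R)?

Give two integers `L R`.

Round 1 (k=28): L=157 R=67
Round 2 (k=39): L=67 R=161
Round 3 (k=4): L=161 R=200
Round 4 (k=50): L=200 R=182

Answer: 200 182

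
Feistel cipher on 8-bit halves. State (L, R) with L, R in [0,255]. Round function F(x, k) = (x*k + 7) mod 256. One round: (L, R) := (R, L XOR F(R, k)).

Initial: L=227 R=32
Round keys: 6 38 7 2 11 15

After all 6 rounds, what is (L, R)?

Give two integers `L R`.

Round 1 (k=6): L=32 R=36
Round 2 (k=38): L=36 R=127
Round 3 (k=7): L=127 R=164
Round 4 (k=2): L=164 R=48
Round 5 (k=11): L=48 R=179
Round 6 (k=15): L=179 R=180

Answer: 179 180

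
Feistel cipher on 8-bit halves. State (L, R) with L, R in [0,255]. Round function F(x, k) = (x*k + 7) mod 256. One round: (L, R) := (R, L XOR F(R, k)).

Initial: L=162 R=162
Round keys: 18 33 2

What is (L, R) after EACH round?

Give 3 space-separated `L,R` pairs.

Round 1 (k=18): L=162 R=201
Round 2 (k=33): L=201 R=82
Round 3 (k=2): L=82 R=98

Answer: 162,201 201,82 82,98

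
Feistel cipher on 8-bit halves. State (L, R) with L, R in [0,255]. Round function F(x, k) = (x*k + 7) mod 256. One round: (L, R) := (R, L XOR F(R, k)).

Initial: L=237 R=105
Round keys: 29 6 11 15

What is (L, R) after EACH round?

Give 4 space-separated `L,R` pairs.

Round 1 (k=29): L=105 R=1
Round 2 (k=6): L=1 R=100
Round 3 (k=11): L=100 R=82
Round 4 (k=15): L=82 R=177

Answer: 105,1 1,100 100,82 82,177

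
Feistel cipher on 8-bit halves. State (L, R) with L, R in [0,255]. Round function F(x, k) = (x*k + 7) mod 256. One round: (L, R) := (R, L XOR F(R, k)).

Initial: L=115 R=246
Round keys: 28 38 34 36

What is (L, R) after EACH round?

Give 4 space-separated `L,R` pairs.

Answer: 246,156 156,217 217,69 69,98

Derivation:
Round 1 (k=28): L=246 R=156
Round 2 (k=38): L=156 R=217
Round 3 (k=34): L=217 R=69
Round 4 (k=36): L=69 R=98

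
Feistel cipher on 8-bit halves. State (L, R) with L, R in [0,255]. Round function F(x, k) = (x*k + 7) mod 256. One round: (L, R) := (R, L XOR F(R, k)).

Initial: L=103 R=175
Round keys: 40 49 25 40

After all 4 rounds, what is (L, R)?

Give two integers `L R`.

Round 1 (k=40): L=175 R=56
Round 2 (k=49): L=56 R=16
Round 3 (k=25): L=16 R=175
Round 4 (k=40): L=175 R=79

Answer: 175 79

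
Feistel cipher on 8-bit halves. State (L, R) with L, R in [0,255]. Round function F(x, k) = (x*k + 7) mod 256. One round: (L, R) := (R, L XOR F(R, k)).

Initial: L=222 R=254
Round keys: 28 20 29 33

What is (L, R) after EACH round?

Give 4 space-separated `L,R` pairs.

Answer: 254,17 17,165 165,169 169,117

Derivation:
Round 1 (k=28): L=254 R=17
Round 2 (k=20): L=17 R=165
Round 3 (k=29): L=165 R=169
Round 4 (k=33): L=169 R=117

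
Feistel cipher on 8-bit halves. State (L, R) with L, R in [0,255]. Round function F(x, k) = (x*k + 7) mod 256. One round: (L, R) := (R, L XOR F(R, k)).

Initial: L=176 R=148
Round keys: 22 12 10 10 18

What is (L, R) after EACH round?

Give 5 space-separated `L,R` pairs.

Round 1 (k=22): L=148 R=15
Round 2 (k=12): L=15 R=47
Round 3 (k=10): L=47 R=210
Round 4 (k=10): L=210 R=20
Round 5 (k=18): L=20 R=189

Answer: 148,15 15,47 47,210 210,20 20,189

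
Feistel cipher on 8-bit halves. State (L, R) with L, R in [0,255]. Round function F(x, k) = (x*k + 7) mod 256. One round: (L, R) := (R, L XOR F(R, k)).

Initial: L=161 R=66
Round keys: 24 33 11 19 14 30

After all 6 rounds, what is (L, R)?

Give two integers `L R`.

Round 1 (k=24): L=66 R=150
Round 2 (k=33): L=150 R=31
Round 3 (k=11): L=31 R=202
Round 4 (k=19): L=202 R=26
Round 5 (k=14): L=26 R=185
Round 6 (k=30): L=185 R=175

Answer: 185 175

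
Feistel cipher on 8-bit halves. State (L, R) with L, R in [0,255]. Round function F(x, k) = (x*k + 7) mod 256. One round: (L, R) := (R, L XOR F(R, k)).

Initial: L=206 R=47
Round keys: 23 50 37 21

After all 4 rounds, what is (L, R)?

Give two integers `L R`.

Round 1 (k=23): L=47 R=142
Round 2 (k=50): L=142 R=236
Round 3 (k=37): L=236 R=173
Round 4 (k=21): L=173 R=212

Answer: 173 212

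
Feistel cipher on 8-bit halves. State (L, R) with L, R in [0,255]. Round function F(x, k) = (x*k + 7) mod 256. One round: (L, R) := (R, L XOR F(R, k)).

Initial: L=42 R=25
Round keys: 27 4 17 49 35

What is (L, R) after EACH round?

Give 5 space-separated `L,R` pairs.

Round 1 (k=27): L=25 R=128
Round 2 (k=4): L=128 R=30
Round 3 (k=17): L=30 R=133
Round 4 (k=49): L=133 R=98
Round 5 (k=35): L=98 R=232

Answer: 25,128 128,30 30,133 133,98 98,232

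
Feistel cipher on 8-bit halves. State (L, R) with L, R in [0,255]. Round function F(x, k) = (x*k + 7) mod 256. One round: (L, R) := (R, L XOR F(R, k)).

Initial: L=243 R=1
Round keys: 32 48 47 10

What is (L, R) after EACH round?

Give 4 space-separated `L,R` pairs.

Answer: 1,212 212,198 198,181 181,223

Derivation:
Round 1 (k=32): L=1 R=212
Round 2 (k=48): L=212 R=198
Round 3 (k=47): L=198 R=181
Round 4 (k=10): L=181 R=223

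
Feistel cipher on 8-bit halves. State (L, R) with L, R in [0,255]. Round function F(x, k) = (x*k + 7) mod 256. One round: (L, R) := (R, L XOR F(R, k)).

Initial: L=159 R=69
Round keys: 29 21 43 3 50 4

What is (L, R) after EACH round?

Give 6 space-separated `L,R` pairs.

Round 1 (k=29): L=69 R=71
Round 2 (k=21): L=71 R=159
Round 3 (k=43): L=159 R=251
Round 4 (k=3): L=251 R=103
Round 5 (k=50): L=103 R=222
Round 6 (k=4): L=222 R=24

Answer: 69,71 71,159 159,251 251,103 103,222 222,24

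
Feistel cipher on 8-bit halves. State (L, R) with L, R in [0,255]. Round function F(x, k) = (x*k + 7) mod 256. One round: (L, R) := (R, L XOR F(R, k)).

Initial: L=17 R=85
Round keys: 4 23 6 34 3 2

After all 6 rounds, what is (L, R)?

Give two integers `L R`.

Round 1 (k=4): L=85 R=74
Round 2 (k=23): L=74 R=248
Round 3 (k=6): L=248 R=157
Round 4 (k=34): L=157 R=25
Round 5 (k=3): L=25 R=207
Round 6 (k=2): L=207 R=188

Answer: 207 188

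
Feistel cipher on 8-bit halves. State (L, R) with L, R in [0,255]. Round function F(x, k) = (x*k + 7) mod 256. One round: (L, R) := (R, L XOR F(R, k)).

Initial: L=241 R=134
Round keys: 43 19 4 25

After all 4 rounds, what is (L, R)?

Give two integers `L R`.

Answer: 211 203

Derivation:
Round 1 (k=43): L=134 R=120
Round 2 (k=19): L=120 R=105
Round 3 (k=4): L=105 R=211
Round 4 (k=25): L=211 R=203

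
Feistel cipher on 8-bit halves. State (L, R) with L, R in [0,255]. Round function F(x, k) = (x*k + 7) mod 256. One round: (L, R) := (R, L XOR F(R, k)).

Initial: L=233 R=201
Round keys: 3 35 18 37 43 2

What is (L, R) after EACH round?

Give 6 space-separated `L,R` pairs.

Round 1 (k=3): L=201 R=139
Round 2 (k=35): L=139 R=193
Round 3 (k=18): L=193 R=18
Round 4 (k=37): L=18 R=96
Round 5 (k=43): L=96 R=53
Round 6 (k=2): L=53 R=17

Answer: 201,139 139,193 193,18 18,96 96,53 53,17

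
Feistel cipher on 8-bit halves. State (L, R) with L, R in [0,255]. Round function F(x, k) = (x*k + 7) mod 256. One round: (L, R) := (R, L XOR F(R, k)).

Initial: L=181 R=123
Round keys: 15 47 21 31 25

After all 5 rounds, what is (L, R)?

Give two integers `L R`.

Round 1 (k=15): L=123 R=137
Round 2 (k=47): L=137 R=85
Round 3 (k=21): L=85 R=137
Round 4 (k=31): L=137 R=203
Round 5 (k=25): L=203 R=83

Answer: 203 83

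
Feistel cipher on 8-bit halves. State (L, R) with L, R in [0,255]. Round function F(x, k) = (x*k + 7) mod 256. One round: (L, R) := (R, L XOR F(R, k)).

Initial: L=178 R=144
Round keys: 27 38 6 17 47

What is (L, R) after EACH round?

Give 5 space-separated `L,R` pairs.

Round 1 (k=27): L=144 R=133
Round 2 (k=38): L=133 R=85
Round 3 (k=6): L=85 R=128
Round 4 (k=17): L=128 R=210
Round 5 (k=47): L=210 R=21

Answer: 144,133 133,85 85,128 128,210 210,21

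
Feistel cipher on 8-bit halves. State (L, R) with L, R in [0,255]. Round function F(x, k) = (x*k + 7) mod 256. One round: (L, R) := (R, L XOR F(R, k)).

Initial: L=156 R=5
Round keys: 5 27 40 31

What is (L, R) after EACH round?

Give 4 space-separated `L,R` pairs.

Answer: 5,188 188,222 222,11 11,130

Derivation:
Round 1 (k=5): L=5 R=188
Round 2 (k=27): L=188 R=222
Round 3 (k=40): L=222 R=11
Round 4 (k=31): L=11 R=130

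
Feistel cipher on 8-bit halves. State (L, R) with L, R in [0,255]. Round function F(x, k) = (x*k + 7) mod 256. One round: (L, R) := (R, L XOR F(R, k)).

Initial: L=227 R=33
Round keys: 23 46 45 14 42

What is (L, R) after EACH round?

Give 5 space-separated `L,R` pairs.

Round 1 (k=23): L=33 R=29
Round 2 (k=46): L=29 R=28
Round 3 (k=45): L=28 R=238
Round 4 (k=14): L=238 R=23
Round 5 (k=42): L=23 R=35

Answer: 33,29 29,28 28,238 238,23 23,35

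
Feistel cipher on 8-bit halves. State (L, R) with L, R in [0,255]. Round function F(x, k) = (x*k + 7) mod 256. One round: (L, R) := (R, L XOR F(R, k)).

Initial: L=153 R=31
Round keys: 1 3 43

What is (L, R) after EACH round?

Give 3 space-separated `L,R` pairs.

Round 1 (k=1): L=31 R=191
Round 2 (k=3): L=191 R=91
Round 3 (k=43): L=91 R=239

Answer: 31,191 191,91 91,239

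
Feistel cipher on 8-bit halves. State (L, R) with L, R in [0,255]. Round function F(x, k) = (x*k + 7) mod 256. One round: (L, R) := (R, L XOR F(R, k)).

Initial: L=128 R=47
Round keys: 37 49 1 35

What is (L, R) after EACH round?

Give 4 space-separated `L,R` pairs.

Answer: 47,82 82,150 150,207 207,194

Derivation:
Round 1 (k=37): L=47 R=82
Round 2 (k=49): L=82 R=150
Round 3 (k=1): L=150 R=207
Round 4 (k=35): L=207 R=194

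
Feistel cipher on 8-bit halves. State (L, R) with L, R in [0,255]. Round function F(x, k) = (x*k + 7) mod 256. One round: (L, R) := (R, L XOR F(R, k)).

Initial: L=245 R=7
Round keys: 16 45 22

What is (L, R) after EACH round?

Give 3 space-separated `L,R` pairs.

Answer: 7,130 130,230 230,73

Derivation:
Round 1 (k=16): L=7 R=130
Round 2 (k=45): L=130 R=230
Round 3 (k=22): L=230 R=73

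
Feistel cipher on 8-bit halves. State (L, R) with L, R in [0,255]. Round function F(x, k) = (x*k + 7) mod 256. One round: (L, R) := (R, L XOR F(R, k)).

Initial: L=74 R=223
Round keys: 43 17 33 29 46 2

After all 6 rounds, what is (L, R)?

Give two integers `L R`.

Answer: 8 255

Derivation:
Round 1 (k=43): L=223 R=54
Round 2 (k=17): L=54 R=66
Round 3 (k=33): L=66 R=191
Round 4 (k=29): L=191 R=232
Round 5 (k=46): L=232 R=8
Round 6 (k=2): L=8 R=255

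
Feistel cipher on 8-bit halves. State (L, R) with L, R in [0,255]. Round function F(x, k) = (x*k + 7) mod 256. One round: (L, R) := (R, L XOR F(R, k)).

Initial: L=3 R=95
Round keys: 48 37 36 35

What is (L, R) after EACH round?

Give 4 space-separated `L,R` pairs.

Round 1 (k=48): L=95 R=212
Round 2 (k=37): L=212 R=244
Round 3 (k=36): L=244 R=131
Round 4 (k=35): L=131 R=4

Answer: 95,212 212,244 244,131 131,4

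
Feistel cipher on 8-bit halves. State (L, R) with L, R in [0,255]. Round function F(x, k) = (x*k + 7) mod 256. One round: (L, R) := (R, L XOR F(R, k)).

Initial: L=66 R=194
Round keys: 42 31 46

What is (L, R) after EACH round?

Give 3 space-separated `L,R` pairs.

Round 1 (k=42): L=194 R=153
Round 2 (k=31): L=153 R=76
Round 3 (k=46): L=76 R=54

Answer: 194,153 153,76 76,54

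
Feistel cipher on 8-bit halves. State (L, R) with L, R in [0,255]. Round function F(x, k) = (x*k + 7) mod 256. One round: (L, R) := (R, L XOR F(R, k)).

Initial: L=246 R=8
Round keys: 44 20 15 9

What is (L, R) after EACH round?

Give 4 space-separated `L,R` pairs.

Round 1 (k=44): L=8 R=145
Round 2 (k=20): L=145 R=83
Round 3 (k=15): L=83 R=117
Round 4 (k=9): L=117 R=119

Answer: 8,145 145,83 83,117 117,119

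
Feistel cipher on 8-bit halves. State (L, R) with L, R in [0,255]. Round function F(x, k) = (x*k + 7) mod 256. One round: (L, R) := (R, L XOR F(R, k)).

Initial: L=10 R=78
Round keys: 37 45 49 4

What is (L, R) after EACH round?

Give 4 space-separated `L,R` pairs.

Round 1 (k=37): L=78 R=71
Round 2 (k=45): L=71 R=204
Round 3 (k=49): L=204 R=84
Round 4 (k=4): L=84 R=155

Answer: 78,71 71,204 204,84 84,155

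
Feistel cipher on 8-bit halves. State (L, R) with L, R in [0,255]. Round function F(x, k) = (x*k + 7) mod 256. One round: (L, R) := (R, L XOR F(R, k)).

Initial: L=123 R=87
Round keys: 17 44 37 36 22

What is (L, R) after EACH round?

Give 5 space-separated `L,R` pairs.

Round 1 (k=17): L=87 R=181
Round 2 (k=44): L=181 R=116
Round 3 (k=37): L=116 R=126
Round 4 (k=36): L=126 R=203
Round 5 (k=22): L=203 R=7

Answer: 87,181 181,116 116,126 126,203 203,7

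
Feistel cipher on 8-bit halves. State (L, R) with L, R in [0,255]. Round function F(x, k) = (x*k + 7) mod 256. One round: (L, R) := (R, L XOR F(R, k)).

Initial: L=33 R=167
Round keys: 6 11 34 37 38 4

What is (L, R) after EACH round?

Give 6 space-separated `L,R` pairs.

Answer: 167,208 208,80 80,119 119,106 106,180 180,189

Derivation:
Round 1 (k=6): L=167 R=208
Round 2 (k=11): L=208 R=80
Round 3 (k=34): L=80 R=119
Round 4 (k=37): L=119 R=106
Round 5 (k=38): L=106 R=180
Round 6 (k=4): L=180 R=189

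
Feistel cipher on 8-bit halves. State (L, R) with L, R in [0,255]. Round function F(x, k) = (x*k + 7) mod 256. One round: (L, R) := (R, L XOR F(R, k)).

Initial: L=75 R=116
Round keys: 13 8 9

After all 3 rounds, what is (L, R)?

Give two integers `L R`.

Answer: 115 178

Derivation:
Round 1 (k=13): L=116 R=160
Round 2 (k=8): L=160 R=115
Round 3 (k=9): L=115 R=178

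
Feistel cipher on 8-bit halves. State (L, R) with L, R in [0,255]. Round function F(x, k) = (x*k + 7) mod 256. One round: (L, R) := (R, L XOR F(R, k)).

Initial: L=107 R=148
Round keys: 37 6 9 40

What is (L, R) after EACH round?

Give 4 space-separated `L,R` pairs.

Answer: 148,0 0,147 147,50 50,68

Derivation:
Round 1 (k=37): L=148 R=0
Round 2 (k=6): L=0 R=147
Round 3 (k=9): L=147 R=50
Round 4 (k=40): L=50 R=68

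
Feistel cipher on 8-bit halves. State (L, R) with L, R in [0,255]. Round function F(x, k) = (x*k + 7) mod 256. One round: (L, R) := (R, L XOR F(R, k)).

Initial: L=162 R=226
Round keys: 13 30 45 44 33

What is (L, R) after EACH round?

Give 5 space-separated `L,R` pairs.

Answer: 226,35 35,195 195,109 109,0 0,106

Derivation:
Round 1 (k=13): L=226 R=35
Round 2 (k=30): L=35 R=195
Round 3 (k=45): L=195 R=109
Round 4 (k=44): L=109 R=0
Round 5 (k=33): L=0 R=106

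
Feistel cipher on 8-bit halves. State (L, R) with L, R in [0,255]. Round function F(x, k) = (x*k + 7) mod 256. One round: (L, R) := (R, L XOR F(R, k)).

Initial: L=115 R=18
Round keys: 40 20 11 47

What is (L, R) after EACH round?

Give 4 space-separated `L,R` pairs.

Answer: 18,164 164,197 197,218 218,200

Derivation:
Round 1 (k=40): L=18 R=164
Round 2 (k=20): L=164 R=197
Round 3 (k=11): L=197 R=218
Round 4 (k=47): L=218 R=200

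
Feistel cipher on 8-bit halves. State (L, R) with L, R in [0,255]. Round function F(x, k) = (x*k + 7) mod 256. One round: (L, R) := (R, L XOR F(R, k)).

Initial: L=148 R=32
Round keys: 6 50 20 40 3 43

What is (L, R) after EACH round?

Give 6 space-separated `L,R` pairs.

Answer: 32,83 83,29 29,24 24,218 218,141 141,108

Derivation:
Round 1 (k=6): L=32 R=83
Round 2 (k=50): L=83 R=29
Round 3 (k=20): L=29 R=24
Round 4 (k=40): L=24 R=218
Round 5 (k=3): L=218 R=141
Round 6 (k=43): L=141 R=108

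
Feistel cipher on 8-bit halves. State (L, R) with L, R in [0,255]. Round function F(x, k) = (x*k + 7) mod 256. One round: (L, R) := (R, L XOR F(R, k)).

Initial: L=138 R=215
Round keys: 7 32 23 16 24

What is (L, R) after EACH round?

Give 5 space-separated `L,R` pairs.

Round 1 (k=7): L=215 R=98
Round 2 (k=32): L=98 R=144
Round 3 (k=23): L=144 R=149
Round 4 (k=16): L=149 R=199
Round 5 (k=24): L=199 R=58

Answer: 215,98 98,144 144,149 149,199 199,58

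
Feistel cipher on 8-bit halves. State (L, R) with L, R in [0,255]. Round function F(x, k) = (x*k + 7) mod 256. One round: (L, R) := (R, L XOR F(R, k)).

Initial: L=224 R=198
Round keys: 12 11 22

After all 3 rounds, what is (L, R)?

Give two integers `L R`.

Answer: 74 204

Derivation:
Round 1 (k=12): L=198 R=175
Round 2 (k=11): L=175 R=74
Round 3 (k=22): L=74 R=204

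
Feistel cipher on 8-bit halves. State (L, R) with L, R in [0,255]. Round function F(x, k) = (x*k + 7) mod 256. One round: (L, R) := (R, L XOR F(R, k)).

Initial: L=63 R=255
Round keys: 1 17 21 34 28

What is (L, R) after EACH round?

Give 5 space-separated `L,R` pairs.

Round 1 (k=1): L=255 R=57
Round 2 (k=17): L=57 R=47
Round 3 (k=21): L=47 R=219
Round 4 (k=34): L=219 R=50
Round 5 (k=28): L=50 R=164

Answer: 255,57 57,47 47,219 219,50 50,164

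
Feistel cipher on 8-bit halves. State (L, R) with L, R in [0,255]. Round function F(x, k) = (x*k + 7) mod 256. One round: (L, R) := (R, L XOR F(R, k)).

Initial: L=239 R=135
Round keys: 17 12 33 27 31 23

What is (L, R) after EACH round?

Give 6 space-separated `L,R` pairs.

Round 1 (k=17): L=135 R=17
Round 2 (k=12): L=17 R=84
Round 3 (k=33): L=84 R=202
Round 4 (k=27): L=202 R=1
Round 5 (k=31): L=1 R=236
Round 6 (k=23): L=236 R=58

Answer: 135,17 17,84 84,202 202,1 1,236 236,58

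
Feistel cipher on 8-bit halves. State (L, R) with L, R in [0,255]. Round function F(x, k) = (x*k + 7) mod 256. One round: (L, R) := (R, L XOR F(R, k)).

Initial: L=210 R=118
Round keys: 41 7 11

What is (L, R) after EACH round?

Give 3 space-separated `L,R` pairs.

Round 1 (k=41): L=118 R=63
Round 2 (k=7): L=63 R=182
Round 3 (k=11): L=182 R=230

Answer: 118,63 63,182 182,230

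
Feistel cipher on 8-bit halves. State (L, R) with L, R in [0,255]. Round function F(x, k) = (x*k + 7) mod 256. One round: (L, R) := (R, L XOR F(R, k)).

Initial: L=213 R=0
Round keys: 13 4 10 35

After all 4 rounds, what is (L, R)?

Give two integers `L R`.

Answer: 207 27

Derivation:
Round 1 (k=13): L=0 R=210
Round 2 (k=4): L=210 R=79
Round 3 (k=10): L=79 R=207
Round 4 (k=35): L=207 R=27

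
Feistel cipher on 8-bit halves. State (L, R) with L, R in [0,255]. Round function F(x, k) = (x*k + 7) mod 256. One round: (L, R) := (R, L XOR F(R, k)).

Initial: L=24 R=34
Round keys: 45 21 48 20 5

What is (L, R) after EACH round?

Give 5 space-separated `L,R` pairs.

Answer: 34,25 25,54 54,62 62,233 233,170

Derivation:
Round 1 (k=45): L=34 R=25
Round 2 (k=21): L=25 R=54
Round 3 (k=48): L=54 R=62
Round 4 (k=20): L=62 R=233
Round 5 (k=5): L=233 R=170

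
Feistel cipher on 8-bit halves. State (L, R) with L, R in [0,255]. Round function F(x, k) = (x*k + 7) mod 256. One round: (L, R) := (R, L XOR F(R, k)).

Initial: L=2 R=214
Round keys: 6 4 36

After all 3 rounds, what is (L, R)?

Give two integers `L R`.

Round 1 (k=6): L=214 R=9
Round 2 (k=4): L=9 R=253
Round 3 (k=36): L=253 R=146

Answer: 253 146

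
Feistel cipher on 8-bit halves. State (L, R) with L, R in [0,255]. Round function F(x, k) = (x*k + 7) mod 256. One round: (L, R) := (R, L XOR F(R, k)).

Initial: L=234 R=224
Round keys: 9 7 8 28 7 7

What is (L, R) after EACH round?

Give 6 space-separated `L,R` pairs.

Round 1 (k=9): L=224 R=13
Round 2 (k=7): L=13 R=130
Round 3 (k=8): L=130 R=26
Round 4 (k=28): L=26 R=93
Round 5 (k=7): L=93 R=136
Round 6 (k=7): L=136 R=226

Answer: 224,13 13,130 130,26 26,93 93,136 136,226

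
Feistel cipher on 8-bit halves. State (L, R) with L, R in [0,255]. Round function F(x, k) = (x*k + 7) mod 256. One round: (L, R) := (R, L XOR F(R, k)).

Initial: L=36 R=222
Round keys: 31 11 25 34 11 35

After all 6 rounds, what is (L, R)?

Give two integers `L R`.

Round 1 (k=31): L=222 R=205
Round 2 (k=11): L=205 R=8
Round 3 (k=25): L=8 R=2
Round 4 (k=34): L=2 R=67
Round 5 (k=11): L=67 R=234
Round 6 (k=35): L=234 R=70

Answer: 234 70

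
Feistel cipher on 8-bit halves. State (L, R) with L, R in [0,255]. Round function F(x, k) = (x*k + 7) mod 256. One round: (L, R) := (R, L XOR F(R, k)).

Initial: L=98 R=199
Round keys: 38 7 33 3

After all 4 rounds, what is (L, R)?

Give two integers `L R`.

Answer: 33 1

Derivation:
Round 1 (k=38): L=199 R=243
Round 2 (k=7): L=243 R=107
Round 3 (k=33): L=107 R=33
Round 4 (k=3): L=33 R=1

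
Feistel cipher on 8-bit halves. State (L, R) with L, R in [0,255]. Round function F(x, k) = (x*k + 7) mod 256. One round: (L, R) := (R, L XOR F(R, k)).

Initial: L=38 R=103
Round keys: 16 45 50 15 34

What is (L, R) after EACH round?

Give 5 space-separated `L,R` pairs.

Round 1 (k=16): L=103 R=81
Round 2 (k=45): L=81 R=35
Round 3 (k=50): L=35 R=140
Round 4 (k=15): L=140 R=24
Round 5 (k=34): L=24 R=187

Answer: 103,81 81,35 35,140 140,24 24,187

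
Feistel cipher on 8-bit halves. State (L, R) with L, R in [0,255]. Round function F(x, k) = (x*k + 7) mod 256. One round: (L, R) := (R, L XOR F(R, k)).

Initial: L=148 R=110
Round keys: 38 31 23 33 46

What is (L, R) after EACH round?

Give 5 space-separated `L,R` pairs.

Answer: 110,207 207,118 118,110 110,67 67,127

Derivation:
Round 1 (k=38): L=110 R=207
Round 2 (k=31): L=207 R=118
Round 3 (k=23): L=118 R=110
Round 4 (k=33): L=110 R=67
Round 5 (k=46): L=67 R=127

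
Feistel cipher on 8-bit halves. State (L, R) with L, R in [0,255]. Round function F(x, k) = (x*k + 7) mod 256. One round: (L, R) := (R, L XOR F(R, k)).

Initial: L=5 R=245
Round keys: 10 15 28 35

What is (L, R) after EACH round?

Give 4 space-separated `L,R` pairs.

Round 1 (k=10): L=245 R=156
Round 2 (k=15): L=156 R=222
Round 3 (k=28): L=222 R=211
Round 4 (k=35): L=211 R=62

Answer: 245,156 156,222 222,211 211,62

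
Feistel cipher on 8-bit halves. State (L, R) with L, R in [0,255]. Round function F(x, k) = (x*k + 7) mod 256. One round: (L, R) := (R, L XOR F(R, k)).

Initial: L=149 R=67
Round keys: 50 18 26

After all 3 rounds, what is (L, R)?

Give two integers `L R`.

Answer: 212 7

Derivation:
Round 1 (k=50): L=67 R=136
Round 2 (k=18): L=136 R=212
Round 3 (k=26): L=212 R=7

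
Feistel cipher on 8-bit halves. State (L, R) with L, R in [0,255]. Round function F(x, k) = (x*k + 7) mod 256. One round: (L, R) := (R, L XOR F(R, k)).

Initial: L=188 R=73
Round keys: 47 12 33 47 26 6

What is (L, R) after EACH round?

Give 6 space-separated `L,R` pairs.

Answer: 73,210 210,150 150,143 143,222 222,28 28,113

Derivation:
Round 1 (k=47): L=73 R=210
Round 2 (k=12): L=210 R=150
Round 3 (k=33): L=150 R=143
Round 4 (k=47): L=143 R=222
Round 5 (k=26): L=222 R=28
Round 6 (k=6): L=28 R=113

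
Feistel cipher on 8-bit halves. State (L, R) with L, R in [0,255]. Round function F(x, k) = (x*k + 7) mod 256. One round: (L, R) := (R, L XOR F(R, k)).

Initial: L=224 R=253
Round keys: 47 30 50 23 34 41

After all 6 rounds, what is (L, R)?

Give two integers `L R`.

Round 1 (k=47): L=253 R=154
Round 2 (k=30): L=154 R=238
Round 3 (k=50): L=238 R=25
Round 4 (k=23): L=25 R=168
Round 5 (k=34): L=168 R=78
Round 6 (k=41): L=78 R=45

Answer: 78 45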